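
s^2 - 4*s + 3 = (s - 3)*(s - 1)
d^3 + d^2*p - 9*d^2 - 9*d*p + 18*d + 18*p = (d - 6)*(d - 3)*(d + p)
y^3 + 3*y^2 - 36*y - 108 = (y - 6)*(y + 3)*(y + 6)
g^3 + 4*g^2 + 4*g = g*(g + 2)^2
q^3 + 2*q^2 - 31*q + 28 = (q - 4)*(q - 1)*(q + 7)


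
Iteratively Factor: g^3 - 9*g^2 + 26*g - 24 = (g - 3)*(g^2 - 6*g + 8) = (g - 4)*(g - 3)*(g - 2)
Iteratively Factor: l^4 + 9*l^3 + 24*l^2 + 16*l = (l + 4)*(l^3 + 5*l^2 + 4*l) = (l + 4)^2*(l^2 + l) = (l + 1)*(l + 4)^2*(l)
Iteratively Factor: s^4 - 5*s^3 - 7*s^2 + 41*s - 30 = (s - 2)*(s^3 - 3*s^2 - 13*s + 15) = (s - 2)*(s - 1)*(s^2 - 2*s - 15) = (s - 5)*(s - 2)*(s - 1)*(s + 3)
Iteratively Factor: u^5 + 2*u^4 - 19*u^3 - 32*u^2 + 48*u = (u + 4)*(u^4 - 2*u^3 - 11*u^2 + 12*u) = (u - 4)*(u + 4)*(u^3 + 2*u^2 - 3*u) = (u - 4)*(u + 3)*(u + 4)*(u^2 - u) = u*(u - 4)*(u + 3)*(u + 4)*(u - 1)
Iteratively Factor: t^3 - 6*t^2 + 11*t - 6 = (t - 1)*(t^2 - 5*t + 6) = (t - 3)*(t - 1)*(t - 2)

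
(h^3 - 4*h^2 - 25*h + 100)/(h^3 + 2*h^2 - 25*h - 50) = (h - 4)/(h + 2)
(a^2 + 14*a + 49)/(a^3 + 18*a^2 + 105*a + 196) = 1/(a + 4)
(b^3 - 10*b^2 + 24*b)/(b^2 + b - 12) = b*(b^2 - 10*b + 24)/(b^2 + b - 12)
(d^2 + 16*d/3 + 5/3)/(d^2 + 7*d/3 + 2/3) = (d + 5)/(d + 2)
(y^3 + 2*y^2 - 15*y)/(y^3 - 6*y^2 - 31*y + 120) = y/(y - 8)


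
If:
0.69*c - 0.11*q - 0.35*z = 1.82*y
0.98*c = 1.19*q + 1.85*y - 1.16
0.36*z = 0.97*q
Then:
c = 0.159290650088333*z - 4.16328140406231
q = 0.371134020618557*z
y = -0.154348458080819*z - 1.57838690593571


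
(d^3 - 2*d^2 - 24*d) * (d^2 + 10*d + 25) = d^5 + 8*d^4 - 19*d^3 - 290*d^2 - 600*d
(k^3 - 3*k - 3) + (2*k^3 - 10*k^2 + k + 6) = 3*k^3 - 10*k^2 - 2*k + 3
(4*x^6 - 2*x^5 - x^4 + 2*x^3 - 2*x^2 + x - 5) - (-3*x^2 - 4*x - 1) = 4*x^6 - 2*x^5 - x^4 + 2*x^3 + x^2 + 5*x - 4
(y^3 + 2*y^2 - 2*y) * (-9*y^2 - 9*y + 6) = -9*y^5 - 27*y^4 + 6*y^3 + 30*y^2 - 12*y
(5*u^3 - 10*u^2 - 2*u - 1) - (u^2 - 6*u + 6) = 5*u^3 - 11*u^2 + 4*u - 7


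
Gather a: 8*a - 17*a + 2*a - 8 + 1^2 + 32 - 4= 21 - 7*a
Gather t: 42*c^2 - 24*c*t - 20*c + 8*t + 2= 42*c^2 - 20*c + t*(8 - 24*c) + 2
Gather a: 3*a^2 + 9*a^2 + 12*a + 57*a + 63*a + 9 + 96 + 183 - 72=12*a^2 + 132*a + 216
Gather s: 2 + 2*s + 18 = 2*s + 20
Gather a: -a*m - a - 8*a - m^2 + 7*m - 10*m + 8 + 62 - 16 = a*(-m - 9) - m^2 - 3*m + 54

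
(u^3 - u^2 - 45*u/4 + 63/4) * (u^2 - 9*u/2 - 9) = u^5 - 11*u^4/2 - 63*u^3/4 + 603*u^2/8 + 243*u/8 - 567/4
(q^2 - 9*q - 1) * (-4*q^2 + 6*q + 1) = -4*q^4 + 42*q^3 - 49*q^2 - 15*q - 1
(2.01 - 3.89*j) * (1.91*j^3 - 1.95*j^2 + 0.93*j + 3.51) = -7.4299*j^4 + 11.4246*j^3 - 7.5372*j^2 - 11.7846*j + 7.0551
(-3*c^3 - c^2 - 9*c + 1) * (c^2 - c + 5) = -3*c^5 + 2*c^4 - 23*c^3 + 5*c^2 - 46*c + 5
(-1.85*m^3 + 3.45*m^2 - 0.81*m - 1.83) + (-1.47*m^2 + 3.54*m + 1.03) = -1.85*m^3 + 1.98*m^2 + 2.73*m - 0.8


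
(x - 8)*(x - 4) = x^2 - 12*x + 32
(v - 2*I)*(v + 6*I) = v^2 + 4*I*v + 12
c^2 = c^2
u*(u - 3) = u^2 - 3*u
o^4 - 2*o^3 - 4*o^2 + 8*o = o*(o - 2)^2*(o + 2)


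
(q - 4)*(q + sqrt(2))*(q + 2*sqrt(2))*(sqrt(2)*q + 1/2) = sqrt(2)*q^4 - 4*sqrt(2)*q^3 + 13*q^3/2 - 26*q^2 + 11*sqrt(2)*q^2/2 - 22*sqrt(2)*q + 2*q - 8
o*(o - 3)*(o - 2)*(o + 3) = o^4 - 2*o^3 - 9*o^2 + 18*o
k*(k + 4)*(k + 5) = k^3 + 9*k^2 + 20*k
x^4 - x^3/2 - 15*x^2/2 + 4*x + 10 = (x - 2)^2*(x + 1)*(x + 5/2)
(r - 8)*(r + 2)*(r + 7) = r^3 + r^2 - 58*r - 112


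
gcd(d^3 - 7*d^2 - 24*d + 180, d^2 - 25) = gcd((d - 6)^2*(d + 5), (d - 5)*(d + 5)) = d + 5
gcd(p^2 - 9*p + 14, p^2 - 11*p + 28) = p - 7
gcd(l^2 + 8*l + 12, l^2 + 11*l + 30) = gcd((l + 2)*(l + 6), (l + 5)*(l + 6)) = l + 6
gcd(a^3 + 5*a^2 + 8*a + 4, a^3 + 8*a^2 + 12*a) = a + 2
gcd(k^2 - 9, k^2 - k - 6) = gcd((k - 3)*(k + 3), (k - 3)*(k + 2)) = k - 3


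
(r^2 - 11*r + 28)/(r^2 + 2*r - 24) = (r - 7)/(r + 6)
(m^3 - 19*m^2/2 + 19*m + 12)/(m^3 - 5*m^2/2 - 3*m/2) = (m^2 - 10*m + 24)/(m*(m - 3))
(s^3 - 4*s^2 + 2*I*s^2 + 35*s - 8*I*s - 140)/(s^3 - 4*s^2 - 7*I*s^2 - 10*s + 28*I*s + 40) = (s + 7*I)/(s - 2*I)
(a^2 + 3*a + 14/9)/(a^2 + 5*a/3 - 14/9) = (3*a + 2)/(3*a - 2)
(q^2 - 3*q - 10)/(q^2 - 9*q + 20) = (q + 2)/(q - 4)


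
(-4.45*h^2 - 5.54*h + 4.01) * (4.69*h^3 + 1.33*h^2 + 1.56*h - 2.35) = -20.8705*h^5 - 31.9011*h^4 + 4.4967*h^3 + 7.1484*h^2 + 19.2746*h - 9.4235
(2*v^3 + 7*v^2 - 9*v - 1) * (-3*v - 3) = -6*v^4 - 27*v^3 + 6*v^2 + 30*v + 3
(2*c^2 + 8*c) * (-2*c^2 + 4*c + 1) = -4*c^4 - 8*c^3 + 34*c^2 + 8*c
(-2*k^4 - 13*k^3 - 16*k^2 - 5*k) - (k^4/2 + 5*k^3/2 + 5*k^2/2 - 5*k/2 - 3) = -5*k^4/2 - 31*k^3/2 - 37*k^2/2 - 5*k/2 + 3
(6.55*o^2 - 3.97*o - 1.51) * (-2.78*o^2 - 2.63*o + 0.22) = -18.209*o^4 - 6.1899*o^3 + 16.0799*o^2 + 3.0979*o - 0.3322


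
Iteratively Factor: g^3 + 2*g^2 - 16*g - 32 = (g + 4)*(g^2 - 2*g - 8) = (g - 4)*(g + 4)*(g + 2)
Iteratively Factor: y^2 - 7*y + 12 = (y - 4)*(y - 3)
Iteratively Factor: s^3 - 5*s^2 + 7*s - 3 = (s - 3)*(s^2 - 2*s + 1) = (s - 3)*(s - 1)*(s - 1)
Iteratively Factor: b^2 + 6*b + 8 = (b + 2)*(b + 4)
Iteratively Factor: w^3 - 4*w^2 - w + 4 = (w + 1)*(w^2 - 5*w + 4) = (w - 4)*(w + 1)*(w - 1)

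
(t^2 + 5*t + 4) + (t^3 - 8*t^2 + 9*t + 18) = t^3 - 7*t^2 + 14*t + 22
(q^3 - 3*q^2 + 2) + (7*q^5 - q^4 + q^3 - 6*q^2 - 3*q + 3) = 7*q^5 - q^4 + 2*q^3 - 9*q^2 - 3*q + 5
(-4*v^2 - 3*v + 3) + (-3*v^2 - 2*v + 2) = -7*v^2 - 5*v + 5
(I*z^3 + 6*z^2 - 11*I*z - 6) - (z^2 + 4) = I*z^3 + 5*z^2 - 11*I*z - 10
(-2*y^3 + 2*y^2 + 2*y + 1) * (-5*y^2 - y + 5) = 10*y^5 - 8*y^4 - 22*y^3 + 3*y^2 + 9*y + 5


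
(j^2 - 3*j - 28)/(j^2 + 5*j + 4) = (j - 7)/(j + 1)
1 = 1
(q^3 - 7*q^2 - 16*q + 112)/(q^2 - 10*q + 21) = (q^2 - 16)/(q - 3)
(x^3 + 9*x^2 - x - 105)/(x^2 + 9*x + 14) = (x^2 + 2*x - 15)/(x + 2)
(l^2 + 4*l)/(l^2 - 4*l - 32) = l/(l - 8)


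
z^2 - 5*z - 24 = (z - 8)*(z + 3)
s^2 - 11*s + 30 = (s - 6)*(s - 5)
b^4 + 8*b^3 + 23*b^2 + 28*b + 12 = (b + 1)*(b + 2)^2*(b + 3)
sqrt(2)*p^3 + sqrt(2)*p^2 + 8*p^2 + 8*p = p*(p + 4*sqrt(2))*(sqrt(2)*p + sqrt(2))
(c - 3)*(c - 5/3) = c^2 - 14*c/3 + 5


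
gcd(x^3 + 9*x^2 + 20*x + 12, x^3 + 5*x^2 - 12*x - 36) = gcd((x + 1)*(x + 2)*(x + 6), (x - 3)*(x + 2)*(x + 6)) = x^2 + 8*x + 12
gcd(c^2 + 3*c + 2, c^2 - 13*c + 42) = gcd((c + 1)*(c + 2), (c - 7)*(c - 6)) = 1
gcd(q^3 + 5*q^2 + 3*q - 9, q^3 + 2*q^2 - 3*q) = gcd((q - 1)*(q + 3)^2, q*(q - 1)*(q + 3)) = q^2 + 2*q - 3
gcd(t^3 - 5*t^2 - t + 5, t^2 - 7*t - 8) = t + 1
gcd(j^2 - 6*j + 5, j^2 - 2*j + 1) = j - 1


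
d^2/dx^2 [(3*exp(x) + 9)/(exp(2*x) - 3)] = 3*(exp(4*x) + 12*exp(3*x) + 18*exp(2*x) + 36*exp(x) + 9)*exp(x)/(exp(6*x) - 9*exp(4*x) + 27*exp(2*x) - 27)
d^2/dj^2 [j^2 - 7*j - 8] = 2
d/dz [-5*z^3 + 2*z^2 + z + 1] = -15*z^2 + 4*z + 1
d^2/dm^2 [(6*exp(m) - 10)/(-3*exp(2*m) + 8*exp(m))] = 2*(-27*exp(3*m) + 108*exp(2*m) - 360*exp(m) + 320)*exp(-m)/(27*exp(3*m) - 216*exp(2*m) + 576*exp(m) - 512)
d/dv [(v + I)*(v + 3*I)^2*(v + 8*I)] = 4*v^3 + 45*I*v^2 - 142*v - 129*I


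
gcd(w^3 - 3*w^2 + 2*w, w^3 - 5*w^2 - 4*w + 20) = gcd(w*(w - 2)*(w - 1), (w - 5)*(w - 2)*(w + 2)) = w - 2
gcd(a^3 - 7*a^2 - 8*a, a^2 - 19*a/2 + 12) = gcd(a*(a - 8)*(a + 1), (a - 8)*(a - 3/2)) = a - 8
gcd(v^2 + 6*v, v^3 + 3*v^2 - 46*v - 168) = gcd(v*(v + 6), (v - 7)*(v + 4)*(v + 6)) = v + 6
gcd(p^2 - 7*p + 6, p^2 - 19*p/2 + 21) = p - 6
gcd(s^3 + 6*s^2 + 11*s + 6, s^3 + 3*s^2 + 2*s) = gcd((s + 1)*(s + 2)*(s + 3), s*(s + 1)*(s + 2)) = s^2 + 3*s + 2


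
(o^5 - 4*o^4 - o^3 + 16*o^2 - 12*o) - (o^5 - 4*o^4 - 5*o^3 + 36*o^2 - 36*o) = 4*o^3 - 20*o^2 + 24*o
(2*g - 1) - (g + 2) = g - 3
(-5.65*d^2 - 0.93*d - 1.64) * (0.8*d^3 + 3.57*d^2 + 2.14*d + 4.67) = -4.52*d^5 - 20.9145*d^4 - 16.7231*d^3 - 34.2305*d^2 - 7.8527*d - 7.6588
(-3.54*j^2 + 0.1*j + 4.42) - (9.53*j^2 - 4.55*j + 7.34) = -13.07*j^2 + 4.65*j - 2.92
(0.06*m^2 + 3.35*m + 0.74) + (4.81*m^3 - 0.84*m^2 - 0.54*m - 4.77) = 4.81*m^3 - 0.78*m^2 + 2.81*m - 4.03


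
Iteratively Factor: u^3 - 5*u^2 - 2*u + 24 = (u - 4)*(u^2 - u - 6) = (u - 4)*(u - 3)*(u + 2)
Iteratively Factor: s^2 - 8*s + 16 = (s - 4)*(s - 4)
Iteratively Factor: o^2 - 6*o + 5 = (o - 5)*(o - 1)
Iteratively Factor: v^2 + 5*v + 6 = (v + 2)*(v + 3)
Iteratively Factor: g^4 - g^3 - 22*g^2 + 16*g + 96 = (g + 4)*(g^3 - 5*g^2 - 2*g + 24) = (g - 3)*(g + 4)*(g^2 - 2*g - 8) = (g - 4)*(g - 3)*(g + 4)*(g + 2)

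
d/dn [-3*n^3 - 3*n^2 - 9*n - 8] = -9*n^2 - 6*n - 9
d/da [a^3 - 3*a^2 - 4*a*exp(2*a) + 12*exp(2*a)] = 3*a^2 - 8*a*exp(2*a) - 6*a + 20*exp(2*a)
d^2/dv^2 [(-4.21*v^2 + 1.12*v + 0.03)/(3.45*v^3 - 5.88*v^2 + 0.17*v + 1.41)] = (-100.21905*v^6 + 79.9847999999997*v^5 - 117.22203*v^4 + 344.692614*v^3 - 268.475526*v^2 + 54.658638*v - 16.777548)/(41.063625*v^9 - 209.9601*v^8 + 363.915315*v^7 - 173.641617*v^6 - 153.687501*v^5 + 150.701706*v^4 + 12.125132*v^3 - 34.947837*v^2 + 1.013931*v + 2.803221)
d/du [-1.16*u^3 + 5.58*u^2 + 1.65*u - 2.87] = -3.48*u^2 + 11.16*u + 1.65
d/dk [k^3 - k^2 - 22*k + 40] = 3*k^2 - 2*k - 22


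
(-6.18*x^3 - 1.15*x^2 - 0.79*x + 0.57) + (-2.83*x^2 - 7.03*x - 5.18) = -6.18*x^3 - 3.98*x^2 - 7.82*x - 4.61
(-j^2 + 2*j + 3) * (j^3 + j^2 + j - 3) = -j^5 + j^4 + 4*j^3 + 8*j^2 - 3*j - 9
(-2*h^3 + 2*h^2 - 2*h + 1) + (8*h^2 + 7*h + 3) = -2*h^3 + 10*h^2 + 5*h + 4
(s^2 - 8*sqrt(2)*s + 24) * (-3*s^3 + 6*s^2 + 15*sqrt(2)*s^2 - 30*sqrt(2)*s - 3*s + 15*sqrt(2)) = -3*s^5 + 6*s^4 + 39*sqrt(2)*s^4 - 315*s^3 - 78*sqrt(2)*s^3 + 399*sqrt(2)*s^2 + 624*s^2 - 720*sqrt(2)*s - 312*s + 360*sqrt(2)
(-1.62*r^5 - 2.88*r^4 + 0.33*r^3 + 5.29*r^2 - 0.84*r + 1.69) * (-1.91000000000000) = 3.0942*r^5 + 5.5008*r^4 - 0.6303*r^3 - 10.1039*r^2 + 1.6044*r - 3.2279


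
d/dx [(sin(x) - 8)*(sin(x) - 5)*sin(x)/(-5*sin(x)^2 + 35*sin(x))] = (14*sin(x) + cos(x)^2 - 52)*cos(x)/(5*(sin(x) - 7)^2)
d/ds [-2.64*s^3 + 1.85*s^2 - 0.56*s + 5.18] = -7.92*s^2 + 3.7*s - 0.56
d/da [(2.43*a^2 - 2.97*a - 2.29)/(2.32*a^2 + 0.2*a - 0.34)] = (7.3764*a^2 + 8.9732*a + 1.4678)/(5.3824*a^4 + 0.928*a^3 - 1.5376*a^2 - 0.136*a + 0.1156)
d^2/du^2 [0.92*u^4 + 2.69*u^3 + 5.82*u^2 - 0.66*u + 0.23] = 11.04*u^2 + 16.14*u + 11.64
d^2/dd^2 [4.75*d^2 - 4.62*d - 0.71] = 9.50000000000000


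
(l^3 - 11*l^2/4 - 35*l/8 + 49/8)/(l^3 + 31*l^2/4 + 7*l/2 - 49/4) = (l - 7/2)/(l + 7)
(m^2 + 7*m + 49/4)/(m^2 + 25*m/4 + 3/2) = (4*m^2 + 28*m + 49)/(4*m^2 + 25*m + 6)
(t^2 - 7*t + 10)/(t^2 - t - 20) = (t - 2)/(t + 4)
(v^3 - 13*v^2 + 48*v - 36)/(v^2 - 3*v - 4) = (-v^3 + 13*v^2 - 48*v + 36)/(-v^2 + 3*v + 4)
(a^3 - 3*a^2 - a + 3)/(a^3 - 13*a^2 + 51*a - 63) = (a^2 - 1)/(a^2 - 10*a + 21)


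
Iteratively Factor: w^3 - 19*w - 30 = (w + 3)*(w^2 - 3*w - 10) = (w - 5)*(w + 3)*(w + 2)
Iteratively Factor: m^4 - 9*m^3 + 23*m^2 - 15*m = (m)*(m^3 - 9*m^2 + 23*m - 15) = m*(m - 3)*(m^2 - 6*m + 5) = m*(m - 5)*(m - 3)*(m - 1)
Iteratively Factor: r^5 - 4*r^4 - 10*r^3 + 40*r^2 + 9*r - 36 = (r - 1)*(r^4 - 3*r^3 - 13*r^2 + 27*r + 36) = (r - 1)*(r + 1)*(r^3 - 4*r^2 - 9*r + 36) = (r - 4)*(r - 1)*(r + 1)*(r^2 - 9) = (r - 4)*(r - 3)*(r - 1)*(r + 1)*(r + 3)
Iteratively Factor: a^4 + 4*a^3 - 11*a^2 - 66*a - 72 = (a + 3)*(a^3 + a^2 - 14*a - 24) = (a - 4)*(a + 3)*(a^2 + 5*a + 6) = (a - 4)*(a + 3)^2*(a + 2)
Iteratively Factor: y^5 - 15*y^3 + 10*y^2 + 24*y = (y - 2)*(y^4 + 2*y^3 - 11*y^2 - 12*y) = (y - 2)*(y + 1)*(y^3 + y^2 - 12*y) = (y - 3)*(y - 2)*(y + 1)*(y^2 + 4*y) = (y - 3)*(y - 2)*(y + 1)*(y + 4)*(y)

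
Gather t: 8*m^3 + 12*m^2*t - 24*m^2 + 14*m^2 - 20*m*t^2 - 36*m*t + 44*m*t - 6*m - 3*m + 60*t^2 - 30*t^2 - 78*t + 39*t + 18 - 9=8*m^3 - 10*m^2 - 9*m + t^2*(30 - 20*m) + t*(12*m^2 + 8*m - 39) + 9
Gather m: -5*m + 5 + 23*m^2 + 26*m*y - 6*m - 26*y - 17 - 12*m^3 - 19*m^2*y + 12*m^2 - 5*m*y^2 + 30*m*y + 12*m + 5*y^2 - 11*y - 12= -12*m^3 + m^2*(35 - 19*y) + m*(-5*y^2 + 56*y + 1) + 5*y^2 - 37*y - 24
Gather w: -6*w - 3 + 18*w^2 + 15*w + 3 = 18*w^2 + 9*w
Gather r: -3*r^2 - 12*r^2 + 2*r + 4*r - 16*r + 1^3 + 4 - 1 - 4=-15*r^2 - 10*r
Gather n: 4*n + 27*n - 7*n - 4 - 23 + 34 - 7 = 24*n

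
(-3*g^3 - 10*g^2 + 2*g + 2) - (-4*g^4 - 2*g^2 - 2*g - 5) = 4*g^4 - 3*g^3 - 8*g^2 + 4*g + 7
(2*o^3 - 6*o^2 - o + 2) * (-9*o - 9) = -18*o^4 + 36*o^3 + 63*o^2 - 9*o - 18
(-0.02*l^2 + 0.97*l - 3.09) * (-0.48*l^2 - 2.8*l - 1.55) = 0.0096*l^4 - 0.4096*l^3 - 1.2018*l^2 + 7.1485*l + 4.7895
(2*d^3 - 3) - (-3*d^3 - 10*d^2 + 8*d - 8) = 5*d^3 + 10*d^2 - 8*d + 5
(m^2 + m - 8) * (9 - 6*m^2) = -6*m^4 - 6*m^3 + 57*m^2 + 9*m - 72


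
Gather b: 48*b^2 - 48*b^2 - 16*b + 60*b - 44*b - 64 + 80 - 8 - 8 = 0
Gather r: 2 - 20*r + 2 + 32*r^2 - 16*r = 32*r^2 - 36*r + 4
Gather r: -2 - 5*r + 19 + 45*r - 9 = 40*r + 8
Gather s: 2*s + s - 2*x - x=3*s - 3*x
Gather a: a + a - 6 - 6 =2*a - 12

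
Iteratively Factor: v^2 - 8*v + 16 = (v - 4)*(v - 4)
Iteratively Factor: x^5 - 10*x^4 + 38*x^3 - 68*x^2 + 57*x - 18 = (x - 3)*(x^4 - 7*x^3 + 17*x^2 - 17*x + 6) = (x - 3)*(x - 2)*(x^3 - 5*x^2 + 7*x - 3) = (x - 3)*(x - 2)*(x - 1)*(x^2 - 4*x + 3) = (x - 3)^2*(x - 2)*(x - 1)*(x - 1)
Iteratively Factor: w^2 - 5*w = (w - 5)*(w)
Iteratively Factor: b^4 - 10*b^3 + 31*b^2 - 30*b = (b - 3)*(b^3 - 7*b^2 + 10*b) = (b - 5)*(b - 3)*(b^2 - 2*b) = (b - 5)*(b - 3)*(b - 2)*(b)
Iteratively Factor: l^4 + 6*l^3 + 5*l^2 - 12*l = (l + 4)*(l^3 + 2*l^2 - 3*l) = (l + 3)*(l + 4)*(l^2 - l) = l*(l + 3)*(l + 4)*(l - 1)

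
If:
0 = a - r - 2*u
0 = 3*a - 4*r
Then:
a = 8*u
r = 6*u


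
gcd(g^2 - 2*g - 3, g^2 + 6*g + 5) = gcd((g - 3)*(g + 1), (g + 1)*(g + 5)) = g + 1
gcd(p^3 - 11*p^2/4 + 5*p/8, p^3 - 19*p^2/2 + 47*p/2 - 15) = p - 5/2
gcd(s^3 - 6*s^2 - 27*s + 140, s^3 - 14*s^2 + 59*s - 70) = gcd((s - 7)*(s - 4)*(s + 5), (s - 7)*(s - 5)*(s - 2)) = s - 7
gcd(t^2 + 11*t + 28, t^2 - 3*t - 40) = 1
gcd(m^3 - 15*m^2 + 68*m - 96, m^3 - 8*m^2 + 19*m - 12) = m^2 - 7*m + 12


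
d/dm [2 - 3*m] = -3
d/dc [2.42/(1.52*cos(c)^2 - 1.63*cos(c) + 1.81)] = (7.3568*cos(c) - 3.9446)*sin(c)/(1.52*cos(c)^2 - 1.63*cos(c) + 1.81)^2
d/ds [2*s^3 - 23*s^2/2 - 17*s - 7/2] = 6*s^2 - 23*s - 17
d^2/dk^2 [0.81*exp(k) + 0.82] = 0.81*exp(k)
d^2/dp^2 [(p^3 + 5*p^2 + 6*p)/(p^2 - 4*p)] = 84/(p^3 - 12*p^2 + 48*p - 64)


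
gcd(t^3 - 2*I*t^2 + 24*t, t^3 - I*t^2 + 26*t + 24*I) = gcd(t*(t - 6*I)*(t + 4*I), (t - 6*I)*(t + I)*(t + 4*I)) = t^2 - 2*I*t + 24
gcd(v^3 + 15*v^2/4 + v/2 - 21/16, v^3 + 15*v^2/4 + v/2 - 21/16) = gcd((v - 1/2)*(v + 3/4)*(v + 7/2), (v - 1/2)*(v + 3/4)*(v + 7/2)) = v^3 + 15*v^2/4 + v/2 - 21/16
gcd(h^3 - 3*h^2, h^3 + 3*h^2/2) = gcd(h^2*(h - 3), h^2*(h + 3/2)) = h^2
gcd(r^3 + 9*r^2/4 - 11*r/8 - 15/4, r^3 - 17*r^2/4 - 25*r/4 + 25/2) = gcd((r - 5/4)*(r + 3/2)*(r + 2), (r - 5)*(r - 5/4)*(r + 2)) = r^2 + 3*r/4 - 5/2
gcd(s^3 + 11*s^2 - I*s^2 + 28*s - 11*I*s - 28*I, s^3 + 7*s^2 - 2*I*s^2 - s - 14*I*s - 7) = s^2 + s*(7 - I) - 7*I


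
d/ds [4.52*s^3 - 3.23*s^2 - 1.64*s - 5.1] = 13.56*s^2 - 6.46*s - 1.64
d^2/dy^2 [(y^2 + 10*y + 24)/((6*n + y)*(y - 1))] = 2*((6*n + y)^2*(y - 1)^2 - 2*(6*n + y)^2*(y - 1)*(y + 5) + (6*n + y)^2*(y^2 + 10*y + 24) - 2*(6*n + y)*(y - 1)^2*(y + 5) + (6*n + y)*(y - 1)*(y^2 + 10*y + 24) + (y - 1)^2*(y^2 + 10*y + 24))/((6*n + y)^3*(y - 1)^3)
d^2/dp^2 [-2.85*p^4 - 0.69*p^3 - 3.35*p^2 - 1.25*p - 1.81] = -34.2*p^2 - 4.14*p - 6.7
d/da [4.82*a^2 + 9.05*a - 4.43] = 9.64*a + 9.05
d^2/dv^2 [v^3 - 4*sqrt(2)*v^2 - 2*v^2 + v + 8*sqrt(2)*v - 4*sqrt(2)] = 6*v - 8*sqrt(2) - 4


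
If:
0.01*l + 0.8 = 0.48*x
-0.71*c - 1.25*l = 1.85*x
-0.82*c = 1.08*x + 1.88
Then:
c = -4.49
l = 0.08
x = 1.67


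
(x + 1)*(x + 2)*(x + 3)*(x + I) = x^4 + 6*x^3 + I*x^3 + 11*x^2 + 6*I*x^2 + 6*x + 11*I*x + 6*I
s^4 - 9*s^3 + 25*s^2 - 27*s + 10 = (s - 5)*(s - 2)*(s - 1)^2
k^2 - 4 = (k - 2)*(k + 2)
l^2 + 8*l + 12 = (l + 2)*(l + 6)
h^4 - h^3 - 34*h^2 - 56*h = h*(h - 7)*(h + 2)*(h + 4)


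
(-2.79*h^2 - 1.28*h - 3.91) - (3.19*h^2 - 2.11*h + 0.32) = -5.98*h^2 + 0.83*h - 4.23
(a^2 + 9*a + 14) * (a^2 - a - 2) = a^4 + 8*a^3 + 3*a^2 - 32*a - 28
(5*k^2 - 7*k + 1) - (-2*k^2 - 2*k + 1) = 7*k^2 - 5*k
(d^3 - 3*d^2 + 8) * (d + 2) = d^4 - d^3 - 6*d^2 + 8*d + 16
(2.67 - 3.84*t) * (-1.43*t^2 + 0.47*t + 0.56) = 5.4912*t^3 - 5.6229*t^2 - 0.8955*t + 1.4952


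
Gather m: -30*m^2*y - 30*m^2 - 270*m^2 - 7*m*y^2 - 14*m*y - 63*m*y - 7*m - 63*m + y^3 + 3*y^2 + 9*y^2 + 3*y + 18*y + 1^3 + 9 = m^2*(-30*y - 300) + m*(-7*y^2 - 77*y - 70) + y^3 + 12*y^2 + 21*y + 10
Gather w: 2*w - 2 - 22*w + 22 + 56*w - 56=36*w - 36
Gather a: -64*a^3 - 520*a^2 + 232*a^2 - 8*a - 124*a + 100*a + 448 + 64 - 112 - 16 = -64*a^3 - 288*a^2 - 32*a + 384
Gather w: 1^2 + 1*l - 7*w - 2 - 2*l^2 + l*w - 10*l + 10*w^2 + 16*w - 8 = -2*l^2 - 9*l + 10*w^2 + w*(l + 9) - 9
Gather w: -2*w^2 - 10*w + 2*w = -2*w^2 - 8*w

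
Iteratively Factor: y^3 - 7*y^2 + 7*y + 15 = (y - 3)*(y^2 - 4*y - 5) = (y - 5)*(y - 3)*(y + 1)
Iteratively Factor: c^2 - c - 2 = (c - 2)*(c + 1)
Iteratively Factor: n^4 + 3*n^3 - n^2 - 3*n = (n)*(n^3 + 3*n^2 - n - 3) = n*(n + 1)*(n^2 + 2*n - 3) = n*(n - 1)*(n + 1)*(n + 3)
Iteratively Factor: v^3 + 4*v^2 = (v)*(v^2 + 4*v) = v^2*(v + 4)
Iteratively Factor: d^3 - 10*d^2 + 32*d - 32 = (d - 2)*(d^2 - 8*d + 16) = (d - 4)*(d - 2)*(d - 4)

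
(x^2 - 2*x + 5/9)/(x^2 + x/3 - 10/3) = (x - 1/3)/(x + 2)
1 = 1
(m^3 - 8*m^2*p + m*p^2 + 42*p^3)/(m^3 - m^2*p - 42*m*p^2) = (m^2 - m*p - 6*p^2)/(m*(m + 6*p))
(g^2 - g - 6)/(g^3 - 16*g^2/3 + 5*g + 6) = 3*(g + 2)/(3*g^2 - 7*g - 6)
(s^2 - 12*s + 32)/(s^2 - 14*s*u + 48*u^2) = (s^2 - 12*s + 32)/(s^2 - 14*s*u + 48*u^2)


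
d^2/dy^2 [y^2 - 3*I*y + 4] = 2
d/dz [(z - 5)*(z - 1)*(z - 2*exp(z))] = -2*z^2*exp(z) + 3*z^2 + 8*z*exp(z) - 12*z + 2*exp(z) + 5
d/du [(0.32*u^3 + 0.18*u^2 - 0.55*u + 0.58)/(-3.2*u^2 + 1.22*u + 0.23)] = (-1.024*u^4 + 0.7808*u^3 - 1.3196*u^2 + 3.7948*u - 0.8341)/(10.24*u^4 - 7.808*u^3 + 0.0163999999999997*u^2 + 0.5612*u + 0.0529)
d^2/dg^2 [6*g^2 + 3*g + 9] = 12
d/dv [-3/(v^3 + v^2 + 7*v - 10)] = 3*(3*v^2 + 2*v + 7)/(v^3 + v^2 + 7*v - 10)^2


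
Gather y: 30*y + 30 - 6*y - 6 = 24*y + 24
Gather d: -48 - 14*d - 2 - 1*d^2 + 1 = -d^2 - 14*d - 49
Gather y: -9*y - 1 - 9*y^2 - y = -9*y^2 - 10*y - 1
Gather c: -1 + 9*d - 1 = 9*d - 2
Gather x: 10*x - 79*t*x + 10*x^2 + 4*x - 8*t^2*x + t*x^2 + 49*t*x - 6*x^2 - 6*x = x^2*(t + 4) + x*(-8*t^2 - 30*t + 8)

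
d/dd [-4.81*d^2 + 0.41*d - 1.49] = 0.41 - 9.62*d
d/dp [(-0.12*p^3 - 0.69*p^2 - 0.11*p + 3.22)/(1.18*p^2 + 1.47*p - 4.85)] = (-0.1416*p^4 - 0.3528*p^3 + 0.8615*p^2 - 0.906200000000001*p - 4.1999)/(1.3924*p^4 + 3.4692*p^3 - 9.2851*p^2 - 14.259*p + 23.5225)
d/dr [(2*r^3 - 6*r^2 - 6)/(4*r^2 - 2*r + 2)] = (3*r*(r - 2)*(2*r^2 - r + 1) + (4*r - 1)*(-r^3 + 3*r^2 + 3))/(2*r^2 - r + 1)^2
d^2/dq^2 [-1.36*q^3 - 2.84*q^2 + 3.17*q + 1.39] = -8.16*q - 5.68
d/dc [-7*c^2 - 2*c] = -14*c - 2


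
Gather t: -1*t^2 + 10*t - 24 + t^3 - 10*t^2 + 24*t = t^3 - 11*t^2 + 34*t - 24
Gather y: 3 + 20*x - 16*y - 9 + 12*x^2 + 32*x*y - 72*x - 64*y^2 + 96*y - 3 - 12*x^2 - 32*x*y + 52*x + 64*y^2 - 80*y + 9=0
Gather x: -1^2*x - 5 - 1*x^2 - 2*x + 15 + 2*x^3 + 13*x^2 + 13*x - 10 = 2*x^3 + 12*x^2 + 10*x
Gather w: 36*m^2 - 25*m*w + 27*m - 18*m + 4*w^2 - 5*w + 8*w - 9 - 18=36*m^2 + 9*m + 4*w^2 + w*(3 - 25*m) - 27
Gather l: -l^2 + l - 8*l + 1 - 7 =-l^2 - 7*l - 6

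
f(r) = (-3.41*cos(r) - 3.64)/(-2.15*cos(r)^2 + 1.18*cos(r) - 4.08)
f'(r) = (-4.3*sin(r)*cos(r) + 1.18*sin(r))*(-3.41*cos(r) - 3.64)/(-2.15*cos(r)^2 + 1.18*cos(r) - 4.08)^2 + 3.41*sin(r)/(-2.15*cos(r)^2 + 1.18*cos(r) - 4.08)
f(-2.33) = 0.22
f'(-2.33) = 0.53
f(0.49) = 1.41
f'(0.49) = 0.03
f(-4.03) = 0.26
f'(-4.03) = -0.61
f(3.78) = 0.14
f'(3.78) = 0.38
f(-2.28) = 0.25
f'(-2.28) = 0.58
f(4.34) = 0.50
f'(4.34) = 0.93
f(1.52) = 0.95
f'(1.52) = -1.07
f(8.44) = 0.33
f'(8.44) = -0.71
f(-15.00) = 0.17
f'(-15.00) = 0.44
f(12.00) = 1.41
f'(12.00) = -0.00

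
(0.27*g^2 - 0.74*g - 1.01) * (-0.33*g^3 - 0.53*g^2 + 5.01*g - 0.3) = -0.0891*g^5 + 0.1011*g^4 + 2.0782*g^3 - 3.2531*g^2 - 4.8381*g + 0.303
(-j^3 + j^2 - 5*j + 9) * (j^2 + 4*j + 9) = -j^5 - 3*j^4 - 10*j^3 - 2*j^2 - 9*j + 81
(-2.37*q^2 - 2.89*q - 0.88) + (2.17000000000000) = -2.37*q^2 - 2.89*q + 1.29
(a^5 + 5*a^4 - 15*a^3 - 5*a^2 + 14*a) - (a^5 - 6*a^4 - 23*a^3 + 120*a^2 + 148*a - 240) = 11*a^4 + 8*a^3 - 125*a^2 - 134*a + 240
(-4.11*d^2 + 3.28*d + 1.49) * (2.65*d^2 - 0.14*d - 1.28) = -10.8915*d^4 + 9.2674*d^3 + 8.7501*d^2 - 4.407*d - 1.9072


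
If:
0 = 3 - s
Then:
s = 3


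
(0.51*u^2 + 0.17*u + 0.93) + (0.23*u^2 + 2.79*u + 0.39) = 0.74*u^2 + 2.96*u + 1.32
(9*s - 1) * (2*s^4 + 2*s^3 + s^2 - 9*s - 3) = 18*s^5 + 16*s^4 + 7*s^3 - 82*s^2 - 18*s + 3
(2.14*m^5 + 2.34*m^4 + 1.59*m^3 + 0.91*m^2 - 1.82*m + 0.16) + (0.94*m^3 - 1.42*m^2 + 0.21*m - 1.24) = 2.14*m^5 + 2.34*m^4 + 2.53*m^3 - 0.51*m^2 - 1.61*m - 1.08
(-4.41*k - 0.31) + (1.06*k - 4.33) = -3.35*k - 4.64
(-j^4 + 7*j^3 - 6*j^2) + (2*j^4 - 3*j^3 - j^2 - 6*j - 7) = j^4 + 4*j^3 - 7*j^2 - 6*j - 7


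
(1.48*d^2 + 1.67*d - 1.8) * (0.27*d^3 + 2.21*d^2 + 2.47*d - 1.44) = 0.3996*d^5 + 3.7217*d^4 + 6.8603*d^3 - 1.9843*d^2 - 6.8508*d + 2.592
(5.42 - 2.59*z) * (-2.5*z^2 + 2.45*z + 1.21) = 6.475*z^3 - 19.8955*z^2 + 10.1451*z + 6.5582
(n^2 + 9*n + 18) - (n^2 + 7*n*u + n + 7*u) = -7*n*u + 8*n - 7*u + 18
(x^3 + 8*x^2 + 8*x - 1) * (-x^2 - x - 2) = -x^5 - 9*x^4 - 18*x^3 - 23*x^2 - 15*x + 2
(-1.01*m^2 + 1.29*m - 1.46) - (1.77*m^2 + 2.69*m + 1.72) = -2.78*m^2 - 1.4*m - 3.18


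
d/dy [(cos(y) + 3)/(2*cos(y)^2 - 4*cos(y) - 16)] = (cos(y)^2 + 6*cos(y) + 2)*sin(y)/(2*(sin(y)^2 + 2*cos(y) + 7)^2)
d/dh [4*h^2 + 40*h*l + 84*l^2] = 8*h + 40*l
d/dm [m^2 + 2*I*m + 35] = 2*m + 2*I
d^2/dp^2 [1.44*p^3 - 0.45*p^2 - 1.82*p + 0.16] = 8.64*p - 0.9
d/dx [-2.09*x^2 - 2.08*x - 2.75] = -4.18*x - 2.08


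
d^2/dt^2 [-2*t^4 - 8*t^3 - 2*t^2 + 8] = -24*t^2 - 48*t - 4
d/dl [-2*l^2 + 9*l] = 9 - 4*l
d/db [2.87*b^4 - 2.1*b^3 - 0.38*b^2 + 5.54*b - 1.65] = 11.48*b^3 - 6.3*b^2 - 0.76*b + 5.54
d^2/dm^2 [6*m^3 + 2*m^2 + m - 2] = 36*m + 4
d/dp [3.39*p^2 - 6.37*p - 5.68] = 6.78*p - 6.37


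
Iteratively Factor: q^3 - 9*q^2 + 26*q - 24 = (q - 4)*(q^2 - 5*q + 6) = (q - 4)*(q - 2)*(q - 3)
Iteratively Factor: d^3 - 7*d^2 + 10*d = (d - 5)*(d^2 - 2*d) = d*(d - 5)*(d - 2)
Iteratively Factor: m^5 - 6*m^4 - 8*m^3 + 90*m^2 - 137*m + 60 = (m - 1)*(m^4 - 5*m^3 - 13*m^2 + 77*m - 60) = (m - 5)*(m - 1)*(m^3 - 13*m + 12) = (m - 5)*(m - 1)^2*(m^2 + m - 12) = (m - 5)*(m - 3)*(m - 1)^2*(m + 4)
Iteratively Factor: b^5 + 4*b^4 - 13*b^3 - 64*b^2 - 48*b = (b)*(b^4 + 4*b^3 - 13*b^2 - 64*b - 48) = b*(b + 3)*(b^3 + b^2 - 16*b - 16) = b*(b + 1)*(b + 3)*(b^2 - 16) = b*(b - 4)*(b + 1)*(b + 3)*(b + 4)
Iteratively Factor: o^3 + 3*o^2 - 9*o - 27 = (o + 3)*(o^2 - 9) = (o - 3)*(o + 3)*(o + 3)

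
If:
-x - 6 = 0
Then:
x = -6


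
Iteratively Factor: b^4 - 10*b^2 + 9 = (b + 1)*(b^3 - b^2 - 9*b + 9) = (b - 3)*(b + 1)*(b^2 + 2*b - 3) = (b - 3)*(b + 1)*(b + 3)*(b - 1)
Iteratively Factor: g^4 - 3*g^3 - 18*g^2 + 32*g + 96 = (g + 2)*(g^3 - 5*g^2 - 8*g + 48) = (g - 4)*(g + 2)*(g^2 - g - 12) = (g - 4)*(g + 2)*(g + 3)*(g - 4)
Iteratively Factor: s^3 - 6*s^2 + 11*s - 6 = (s - 2)*(s^2 - 4*s + 3) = (s - 3)*(s - 2)*(s - 1)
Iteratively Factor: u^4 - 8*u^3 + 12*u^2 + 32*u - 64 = (u + 2)*(u^3 - 10*u^2 + 32*u - 32) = (u - 4)*(u + 2)*(u^2 - 6*u + 8) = (u - 4)^2*(u + 2)*(u - 2)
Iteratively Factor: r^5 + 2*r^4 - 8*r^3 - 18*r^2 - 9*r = (r + 3)*(r^4 - r^3 - 5*r^2 - 3*r) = (r + 1)*(r + 3)*(r^3 - 2*r^2 - 3*r) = (r + 1)^2*(r + 3)*(r^2 - 3*r) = (r - 3)*(r + 1)^2*(r + 3)*(r)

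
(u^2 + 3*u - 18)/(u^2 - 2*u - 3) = (u + 6)/(u + 1)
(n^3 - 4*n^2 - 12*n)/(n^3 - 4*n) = (n - 6)/(n - 2)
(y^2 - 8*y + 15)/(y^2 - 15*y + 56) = (y^2 - 8*y + 15)/(y^2 - 15*y + 56)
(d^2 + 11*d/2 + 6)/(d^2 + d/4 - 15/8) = 4*(d + 4)/(4*d - 5)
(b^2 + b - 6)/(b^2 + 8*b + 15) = (b - 2)/(b + 5)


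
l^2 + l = l*(l + 1)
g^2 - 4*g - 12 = (g - 6)*(g + 2)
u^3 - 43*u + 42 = (u - 6)*(u - 1)*(u + 7)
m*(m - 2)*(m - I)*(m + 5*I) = m^4 - 2*m^3 + 4*I*m^3 + 5*m^2 - 8*I*m^2 - 10*m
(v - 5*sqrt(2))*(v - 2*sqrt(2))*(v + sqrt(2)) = v^3 - 6*sqrt(2)*v^2 + 6*v + 20*sqrt(2)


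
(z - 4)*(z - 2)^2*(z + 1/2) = z^4 - 15*z^3/2 + 16*z^2 - 6*z - 8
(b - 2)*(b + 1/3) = b^2 - 5*b/3 - 2/3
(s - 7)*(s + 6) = s^2 - s - 42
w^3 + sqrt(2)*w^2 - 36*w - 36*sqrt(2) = (w - 6)*(w + 6)*(w + sqrt(2))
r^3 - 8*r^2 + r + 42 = (r - 7)*(r - 3)*(r + 2)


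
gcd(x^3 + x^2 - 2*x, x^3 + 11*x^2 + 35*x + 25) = 1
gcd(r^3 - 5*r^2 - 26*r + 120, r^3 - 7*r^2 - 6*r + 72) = r^2 - 10*r + 24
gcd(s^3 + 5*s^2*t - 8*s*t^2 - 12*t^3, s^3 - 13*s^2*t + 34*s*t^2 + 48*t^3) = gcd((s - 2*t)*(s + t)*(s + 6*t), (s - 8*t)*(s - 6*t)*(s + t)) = s + t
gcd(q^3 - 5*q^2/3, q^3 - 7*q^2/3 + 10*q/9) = q^2 - 5*q/3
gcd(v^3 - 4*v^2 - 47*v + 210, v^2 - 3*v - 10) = v - 5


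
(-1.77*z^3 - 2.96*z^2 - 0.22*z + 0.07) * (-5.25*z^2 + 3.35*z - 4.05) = 9.2925*z^5 + 9.6105*z^4 - 1.5925*z^3 + 10.8835*z^2 + 1.1255*z - 0.2835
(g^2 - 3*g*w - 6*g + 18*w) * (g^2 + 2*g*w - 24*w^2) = g^4 - g^3*w - 6*g^3 - 30*g^2*w^2 + 6*g^2*w + 72*g*w^3 + 180*g*w^2 - 432*w^3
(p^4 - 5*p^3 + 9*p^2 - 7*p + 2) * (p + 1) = p^5 - 4*p^4 + 4*p^3 + 2*p^2 - 5*p + 2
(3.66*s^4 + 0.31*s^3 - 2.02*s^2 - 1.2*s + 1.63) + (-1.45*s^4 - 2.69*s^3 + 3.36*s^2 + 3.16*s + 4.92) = 2.21*s^4 - 2.38*s^3 + 1.34*s^2 + 1.96*s + 6.55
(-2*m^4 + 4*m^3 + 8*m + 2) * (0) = 0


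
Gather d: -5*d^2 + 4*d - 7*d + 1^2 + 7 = -5*d^2 - 3*d + 8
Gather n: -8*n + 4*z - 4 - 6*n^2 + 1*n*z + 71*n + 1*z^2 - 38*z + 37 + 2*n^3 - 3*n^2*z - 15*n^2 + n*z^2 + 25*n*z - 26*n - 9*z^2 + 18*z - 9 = 2*n^3 + n^2*(-3*z - 21) + n*(z^2 + 26*z + 37) - 8*z^2 - 16*z + 24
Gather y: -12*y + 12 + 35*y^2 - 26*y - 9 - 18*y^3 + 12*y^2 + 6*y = -18*y^3 + 47*y^2 - 32*y + 3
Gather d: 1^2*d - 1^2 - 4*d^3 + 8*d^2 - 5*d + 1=-4*d^3 + 8*d^2 - 4*d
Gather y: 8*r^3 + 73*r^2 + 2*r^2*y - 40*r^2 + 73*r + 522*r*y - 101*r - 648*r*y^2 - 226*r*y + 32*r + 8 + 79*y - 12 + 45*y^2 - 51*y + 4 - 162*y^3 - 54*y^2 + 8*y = 8*r^3 + 33*r^2 + 4*r - 162*y^3 + y^2*(-648*r - 9) + y*(2*r^2 + 296*r + 36)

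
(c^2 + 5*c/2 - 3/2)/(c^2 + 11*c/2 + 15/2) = (2*c - 1)/(2*c + 5)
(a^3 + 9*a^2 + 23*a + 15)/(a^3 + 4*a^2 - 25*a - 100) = (a^2 + 4*a + 3)/(a^2 - a - 20)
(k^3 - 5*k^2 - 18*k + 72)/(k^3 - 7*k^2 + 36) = (k + 4)/(k + 2)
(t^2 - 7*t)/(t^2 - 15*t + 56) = t/(t - 8)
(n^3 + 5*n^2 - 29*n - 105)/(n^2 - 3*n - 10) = (n^2 + 10*n + 21)/(n + 2)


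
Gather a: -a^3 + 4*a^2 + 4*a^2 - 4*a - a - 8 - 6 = -a^3 + 8*a^2 - 5*a - 14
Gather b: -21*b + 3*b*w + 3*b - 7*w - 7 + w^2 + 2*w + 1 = b*(3*w - 18) + w^2 - 5*w - 6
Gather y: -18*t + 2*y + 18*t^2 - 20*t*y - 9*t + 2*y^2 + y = 18*t^2 - 27*t + 2*y^2 + y*(3 - 20*t)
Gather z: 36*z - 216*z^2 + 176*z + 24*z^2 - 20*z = -192*z^2 + 192*z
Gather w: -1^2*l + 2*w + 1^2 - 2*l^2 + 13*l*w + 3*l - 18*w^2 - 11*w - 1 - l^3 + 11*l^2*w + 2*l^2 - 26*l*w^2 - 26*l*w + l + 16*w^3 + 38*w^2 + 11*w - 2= -l^3 + 3*l + 16*w^3 + w^2*(20 - 26*l) + w*(11*l^2 - 13*l + 2) - 2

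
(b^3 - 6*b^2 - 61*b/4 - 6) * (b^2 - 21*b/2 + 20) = b^5 - 33*b^4/2 + 271*b^3/4 + 273*b^2/8 - 242*b - 120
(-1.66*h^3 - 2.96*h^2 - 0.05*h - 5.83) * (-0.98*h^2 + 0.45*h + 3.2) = 1.6268*h^5 + 2.1538*h^4 - 6.595*h^3 - 3.7811*h^2 - 2.7835*h - 18.656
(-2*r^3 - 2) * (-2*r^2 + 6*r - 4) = 4*r^5 - 12*r^4 + 8*r^3 + 4*r^2 - 12*r + 8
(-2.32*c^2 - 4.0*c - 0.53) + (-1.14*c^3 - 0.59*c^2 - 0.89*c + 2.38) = -1.14*c^3 - 2.91*c^2 - 4.89*c + 1.85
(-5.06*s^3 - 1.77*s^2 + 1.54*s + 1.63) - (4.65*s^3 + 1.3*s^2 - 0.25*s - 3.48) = -9.71*s^3 - 3.07*s^2 + 1.79*s + 5.11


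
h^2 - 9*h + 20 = (h - 5)*(h - 4)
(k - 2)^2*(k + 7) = k^3 + 3*k^2 - 24*k + 28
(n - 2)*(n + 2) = n^2 - 4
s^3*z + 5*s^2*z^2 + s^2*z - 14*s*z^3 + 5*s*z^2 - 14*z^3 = (s - 2*z)*(s + 7*z)*(s*z + z)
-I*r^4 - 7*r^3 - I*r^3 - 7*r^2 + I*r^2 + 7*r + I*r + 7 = (r - 1)*(r + 1)*(r - 7*I)*(-I*r - I)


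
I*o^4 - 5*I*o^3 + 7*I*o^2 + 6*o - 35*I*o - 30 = (o - 5)*(o - 2*I)*(o + 3*I)*(I*o + 1)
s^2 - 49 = (s - 7)*(s + 7)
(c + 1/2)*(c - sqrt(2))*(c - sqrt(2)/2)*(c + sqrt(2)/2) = c^4 - sqrt(2)*c^3 + c^3/2 - sqrt(2)*c^2/2 - c^2/2 - c/4 + sqrt(2)*c/2 + sqrt(2)/4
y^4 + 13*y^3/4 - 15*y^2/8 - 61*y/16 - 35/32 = (y - 5/4)*(y + 1/2)^2*(y + 7/2)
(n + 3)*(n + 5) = n^2 + 8*n + 15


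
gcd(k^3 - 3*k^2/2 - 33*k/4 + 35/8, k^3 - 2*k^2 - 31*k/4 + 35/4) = k^2 - k - 35/4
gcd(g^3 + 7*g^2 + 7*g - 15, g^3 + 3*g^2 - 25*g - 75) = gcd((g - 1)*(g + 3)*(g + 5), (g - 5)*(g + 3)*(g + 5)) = g^2 + 8*g + 15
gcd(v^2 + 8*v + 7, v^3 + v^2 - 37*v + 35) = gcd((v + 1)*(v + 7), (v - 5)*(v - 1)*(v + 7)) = v + 7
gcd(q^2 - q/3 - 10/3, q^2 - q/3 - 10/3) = q^2 - q/3 - 10/3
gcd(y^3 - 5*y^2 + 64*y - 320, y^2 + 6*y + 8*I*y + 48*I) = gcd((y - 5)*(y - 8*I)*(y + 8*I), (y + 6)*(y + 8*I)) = y + 8*I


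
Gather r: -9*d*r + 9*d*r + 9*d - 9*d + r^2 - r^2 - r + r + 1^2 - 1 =0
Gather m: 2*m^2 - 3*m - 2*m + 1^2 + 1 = 2*m^2 - 5*m + 2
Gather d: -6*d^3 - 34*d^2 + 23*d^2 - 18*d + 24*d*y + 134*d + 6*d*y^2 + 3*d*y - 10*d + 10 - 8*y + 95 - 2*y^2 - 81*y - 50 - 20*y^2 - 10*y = -6*d^3 - 11*d^2 + d*(6*y^2 + 27*y + 106) - 22*y^2 - 99*y + 55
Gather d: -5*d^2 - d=-5*d^2 - d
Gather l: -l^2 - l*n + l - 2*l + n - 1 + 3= -l^2 + l*(-n - 1) + n + 2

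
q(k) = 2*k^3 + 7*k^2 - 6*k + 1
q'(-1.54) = -13.33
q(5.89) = 617.18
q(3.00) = 100.00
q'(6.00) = 294.00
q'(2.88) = 84.09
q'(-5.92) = 121.40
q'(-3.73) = 25.26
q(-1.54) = 19.54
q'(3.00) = 90.00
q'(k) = 6*k^2 + 14*k - 6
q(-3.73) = 16.98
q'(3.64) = 124.46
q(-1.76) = 22.34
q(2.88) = 89.56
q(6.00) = 649.00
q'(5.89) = 284.61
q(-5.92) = -133.10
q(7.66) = 1264.68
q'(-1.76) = -12.05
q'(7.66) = 453.29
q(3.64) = 168.36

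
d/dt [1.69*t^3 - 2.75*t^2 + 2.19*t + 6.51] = 5.07*t^2 - 5.5*t + 2.19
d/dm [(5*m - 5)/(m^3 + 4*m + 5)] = 5*(m^3 + 4*m - (m - 1)*(3*m^2 + 4) + 5)/(m^3 + 4*m + 5)^2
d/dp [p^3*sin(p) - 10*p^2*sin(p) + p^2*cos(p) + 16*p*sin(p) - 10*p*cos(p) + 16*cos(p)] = p^3*cos(p) + 2*p^2*sin(p) - 10*p^2*cos(p) - 10*p*sin(p) + 18*p*cos(p) - 10*cos(p)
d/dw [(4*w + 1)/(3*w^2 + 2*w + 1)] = 2*(-6*w^2 - 3*w + 1)/(9*w^4 + 12*w^3 + 10*w^2 + 4*w + 1)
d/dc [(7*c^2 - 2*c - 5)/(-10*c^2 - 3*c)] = (-41*c^2 - 100*c - 15)/(c^2*(100*c^2 + 60*c + 9))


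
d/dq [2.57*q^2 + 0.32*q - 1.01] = 5.14*q + 0.32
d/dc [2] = 0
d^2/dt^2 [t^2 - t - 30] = 2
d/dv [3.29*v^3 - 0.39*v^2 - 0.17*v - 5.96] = 9.87*v^2 - 0.78*v - 0.17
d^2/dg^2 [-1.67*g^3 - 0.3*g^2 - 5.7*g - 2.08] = -10.02*g - 0.6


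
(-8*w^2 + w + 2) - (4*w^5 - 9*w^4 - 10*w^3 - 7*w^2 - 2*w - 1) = -4*w^5 + 9*w^4 + 10*w^3 - w^2 + 3*w + 3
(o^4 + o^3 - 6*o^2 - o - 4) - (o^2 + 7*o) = o^4 + o^3 - 7*o^2 - 8*o - 4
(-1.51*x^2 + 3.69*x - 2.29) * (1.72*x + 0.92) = -2.5972*x^3 + 4.9576*x^2 - 0.544*x - 2.1068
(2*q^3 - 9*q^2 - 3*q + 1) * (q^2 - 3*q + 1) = 2*q^5 - 15*q^4 + 26*q^3 + q^2 - 6*q + 1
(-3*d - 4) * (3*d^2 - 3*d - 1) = -9*d^3 - 3*d^2 + 15*d + 4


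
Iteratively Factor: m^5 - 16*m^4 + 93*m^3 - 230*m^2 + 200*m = (m - 4)*(m^4 - 12*m^3 + 45*m^2 - 50*m) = (m - 4)*(m - 2)*(m^3 - 10*m^2 + 25*m) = (m - 5)*(m - 4)*(m - 2)*(m^2 - 5*m) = m*(m - 5)*(m - 4)*(m - 2)*(m - 5)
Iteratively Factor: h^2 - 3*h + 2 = (h - 1)*(h - 2)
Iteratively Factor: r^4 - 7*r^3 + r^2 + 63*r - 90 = (r - 5)*(r^3 - 2*r^2 - 9*r + 18) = (r - 5)*(r + 3)*(r^2 - 5*r + 6) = (r - 5)*(r - 2)*(r + 3)*(r - 3)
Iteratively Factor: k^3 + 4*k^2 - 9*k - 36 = (k - 3)*(k^2 + 7*k + 12) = (k - 3)*(k + 3)*(k + 4)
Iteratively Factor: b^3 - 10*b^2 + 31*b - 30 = (b - 2)*(b^2 - 8*b + 15) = (b - 5)*(b - 2)*(b - 3)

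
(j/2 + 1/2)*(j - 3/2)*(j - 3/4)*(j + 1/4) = j^4/2 - j^3/2 - 23*j^2/32 + 27*j/64 + 9/64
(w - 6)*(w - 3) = w^2 - 9*w + 18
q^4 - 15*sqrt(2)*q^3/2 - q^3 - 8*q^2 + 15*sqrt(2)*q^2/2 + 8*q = q*(q - 1)*(q - 8*sqrt(2))*(q + sqrt(2)/2)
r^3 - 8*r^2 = r^2*(r - 8)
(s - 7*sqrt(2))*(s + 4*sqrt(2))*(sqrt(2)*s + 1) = sqrt(2)*s^3 - 5*s^2 - 59*sqrt(2)*s - 56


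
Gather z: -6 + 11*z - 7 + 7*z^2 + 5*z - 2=7*z^2 + 16*z - 15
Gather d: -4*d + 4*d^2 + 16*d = 4*d^2 + 12*d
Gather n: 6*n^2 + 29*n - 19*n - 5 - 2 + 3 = 6*n^2 + 10*n - 4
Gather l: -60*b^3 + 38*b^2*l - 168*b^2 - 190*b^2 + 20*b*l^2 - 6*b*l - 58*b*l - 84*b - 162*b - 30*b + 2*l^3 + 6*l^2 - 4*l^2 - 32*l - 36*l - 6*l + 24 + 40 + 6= -60*b^3 - 358*b^2 - 276*b + 2*l^3 + l^2*(20*b + 2) + l*(38*b^2 - 64*b - 74) + 70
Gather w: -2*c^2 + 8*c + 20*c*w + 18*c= -2*c^2 + 20*c*w + 26*c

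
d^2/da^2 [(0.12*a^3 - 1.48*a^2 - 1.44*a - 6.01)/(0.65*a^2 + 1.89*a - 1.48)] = (5.55111512312578e-17*a^5 - 4.44089209850063e-16*a^4 + 3.507744*a^3 - 25.791894*a^2 - 51.034302*a - 69.039402)/(0.274625*a^6 + 2.395575*a^5 + 5.089695*a^4 - 4.157811*a^3 - 11.588844*a^2 + 12.419568*a - 3.241792)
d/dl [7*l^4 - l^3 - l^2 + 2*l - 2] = 28*l^3 - 3*l^2 - 2*l + 2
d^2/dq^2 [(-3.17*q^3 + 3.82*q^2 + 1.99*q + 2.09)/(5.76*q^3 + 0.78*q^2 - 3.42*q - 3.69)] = (281.961216*q^6 + 21.4617599999997*q^5 + 528.726528*q^4 + 1295.726292*q^3 + 94.096188*q^2 + 8.46595800000003*q + 114.722028)/(191.102976*q^9 + 77.635584*q^8 - 329.889024*q^7 - 458.993736*q^6 + 96.401016*q^5 + 456.774876*q^4 + 254.345184*q^3 - 97.617474*q^2 - 139.701186*q - 50.243409)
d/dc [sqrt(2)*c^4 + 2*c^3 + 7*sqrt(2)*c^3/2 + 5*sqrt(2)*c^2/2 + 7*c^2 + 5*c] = 4*sqrt(2)*c^3 + 6*c^2 + 21*sqrt(2)*c^2/2 + 5*sqrt(2)*c + 14*c + 5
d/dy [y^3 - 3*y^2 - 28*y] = 3*y^2 - 6*y - 28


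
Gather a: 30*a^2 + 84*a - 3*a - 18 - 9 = 30*a^2 + 81*a - 27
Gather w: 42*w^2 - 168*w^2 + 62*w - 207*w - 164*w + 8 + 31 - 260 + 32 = -126*w^2 - 309*w - 189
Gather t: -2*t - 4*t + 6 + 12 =18 - 6*t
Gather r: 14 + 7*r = 7*r + 14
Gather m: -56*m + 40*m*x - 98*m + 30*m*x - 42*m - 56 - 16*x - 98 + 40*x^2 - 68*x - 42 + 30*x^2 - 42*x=m*(70*x - 196) + 70*x^2 - 126*x - 196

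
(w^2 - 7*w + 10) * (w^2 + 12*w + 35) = w^4 + 5*w^3 - 39*w^2 - 125*w + 350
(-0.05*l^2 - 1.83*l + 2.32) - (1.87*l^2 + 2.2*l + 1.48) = -1.92*l^2 - 4.03*l + 0.84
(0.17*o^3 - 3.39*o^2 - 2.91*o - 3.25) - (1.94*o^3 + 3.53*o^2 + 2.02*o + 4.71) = -1.77*o^3 - 6.92*o^2 - 4.93*o - 7.96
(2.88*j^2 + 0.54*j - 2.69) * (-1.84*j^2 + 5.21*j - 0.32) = -5.2992*j^4 + 14.0112*j^3 + 6.8414*j^2 - 14.1877*j + 0.8608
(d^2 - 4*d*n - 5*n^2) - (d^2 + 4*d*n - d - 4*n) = -8*d*n + d - 5*n^2 + 4*n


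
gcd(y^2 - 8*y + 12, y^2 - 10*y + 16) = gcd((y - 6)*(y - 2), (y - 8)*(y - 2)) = y - 2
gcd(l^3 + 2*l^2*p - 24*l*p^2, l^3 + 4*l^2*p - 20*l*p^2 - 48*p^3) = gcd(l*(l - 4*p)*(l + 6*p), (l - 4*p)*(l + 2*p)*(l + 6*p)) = -l^2 - 2*l*p + 24*p^2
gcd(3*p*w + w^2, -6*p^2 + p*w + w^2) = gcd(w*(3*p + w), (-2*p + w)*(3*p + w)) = 3*p + w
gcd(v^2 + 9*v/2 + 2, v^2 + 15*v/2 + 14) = v + 4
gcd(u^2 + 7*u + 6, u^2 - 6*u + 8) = 1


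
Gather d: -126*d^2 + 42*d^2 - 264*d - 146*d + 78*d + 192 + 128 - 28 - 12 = -84*d^2 - 332*d + 280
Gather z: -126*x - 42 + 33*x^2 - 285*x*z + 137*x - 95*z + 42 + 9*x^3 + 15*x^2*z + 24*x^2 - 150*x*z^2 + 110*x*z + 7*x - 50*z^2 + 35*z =9*x^3 + 57*x^2 + 18*x + z^2*(-150*x - 50) + z*(15*x^2 - 175*x - 60)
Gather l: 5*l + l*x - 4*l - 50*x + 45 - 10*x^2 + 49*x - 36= l*(x + 1) - 10*x^2 - x + 9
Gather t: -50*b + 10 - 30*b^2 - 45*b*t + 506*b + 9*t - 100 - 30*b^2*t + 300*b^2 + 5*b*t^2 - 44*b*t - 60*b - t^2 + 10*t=270*b^2 + 396*b + t^2*(5*b - 1) + t*(-30*b^2 - 89*b + 19) - 90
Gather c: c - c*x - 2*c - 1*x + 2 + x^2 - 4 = c*(-x - 1) + x^2 - x - 2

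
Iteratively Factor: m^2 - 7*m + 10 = (m - 2)*(m - 5)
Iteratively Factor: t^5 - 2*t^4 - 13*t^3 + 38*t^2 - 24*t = (t - 2)*(t^4 - 13*t^2 + 12*t) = (t - 3)*(t - 2)*(t^3 + 3*t^2 - 4*t) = (t - 3)*(t - 2)*(t - 1)*(t^2 + 4*t) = (t - 3)*(t - 2)*(t - 1)*(t + 4)*(t)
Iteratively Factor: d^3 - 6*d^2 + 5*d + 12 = (d + 1)*(d^2 - 7*d + 12) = (d - 4)*(d + 1)*(d - 3)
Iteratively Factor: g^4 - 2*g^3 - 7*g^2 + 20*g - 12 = (g + 3)*(g^3 - 5*g^2 + 8*g - 4) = (g - 2)*(g + 3)*(g^2 - 3*g + 2) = (g - 2)*(g - 1)*(g + 3)*(g - 2)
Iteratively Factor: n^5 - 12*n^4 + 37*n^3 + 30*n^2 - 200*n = (n - 5)*(n^4 - 7*n^3 + 2*n^2 + 40*n) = (n - 5)^2*(n^3 - 2*n^2 - 8*n) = (n - 5)^2*(n - 4)*(n^2 + 2*n) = (n - 5)^2*(n - 4)*(n + 2)*(n)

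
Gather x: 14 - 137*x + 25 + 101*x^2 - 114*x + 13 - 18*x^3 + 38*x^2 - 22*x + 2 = -18*x^3 + 139*x^2 - 273*x + 54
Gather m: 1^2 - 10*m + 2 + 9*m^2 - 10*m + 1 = 9*m^2 - 20*m + 4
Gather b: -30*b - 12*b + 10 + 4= 14 - 42*b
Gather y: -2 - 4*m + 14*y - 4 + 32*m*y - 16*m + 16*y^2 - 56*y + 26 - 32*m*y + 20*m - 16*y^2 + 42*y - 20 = 0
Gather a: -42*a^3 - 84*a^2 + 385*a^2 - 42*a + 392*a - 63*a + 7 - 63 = -42*a^3 + 301*a^2 + 287*a - 56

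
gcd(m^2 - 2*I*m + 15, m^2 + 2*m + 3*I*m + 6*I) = m + 3*I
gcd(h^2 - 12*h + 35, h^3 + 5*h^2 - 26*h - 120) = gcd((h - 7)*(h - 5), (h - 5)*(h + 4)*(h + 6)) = h - 5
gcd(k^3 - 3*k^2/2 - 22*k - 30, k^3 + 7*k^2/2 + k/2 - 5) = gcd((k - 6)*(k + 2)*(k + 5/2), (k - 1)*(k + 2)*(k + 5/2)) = k^2 + 9*k/2 + 5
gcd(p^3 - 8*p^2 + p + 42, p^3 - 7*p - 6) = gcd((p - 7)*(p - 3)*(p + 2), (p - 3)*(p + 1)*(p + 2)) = p^2 - p - 6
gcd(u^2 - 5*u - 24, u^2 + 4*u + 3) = u + 3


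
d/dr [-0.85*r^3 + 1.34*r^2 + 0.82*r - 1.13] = -2.55*r^2 + 2.68*r + 0.82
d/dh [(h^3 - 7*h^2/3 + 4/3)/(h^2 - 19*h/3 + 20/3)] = (9*h^4 - 114*h^3 + 313*h^2 - 304*h + 76)/(9*h^4 - 114*h^3 + 481*h^2 - 760*h + 400)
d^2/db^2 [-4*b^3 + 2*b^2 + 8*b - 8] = 4 - 24*b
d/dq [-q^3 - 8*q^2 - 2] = q*(-3*q - 16)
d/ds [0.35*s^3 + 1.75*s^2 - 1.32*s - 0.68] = 1.05*s^2 + 3.5*s - 1.32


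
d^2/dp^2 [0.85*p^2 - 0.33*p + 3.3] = 1.70000000000000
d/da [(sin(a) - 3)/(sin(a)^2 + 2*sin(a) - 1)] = (6*sin(a) + cos(a)^2 + 4)*cos(a)/(2*sin(a) - cos(a)^2)^2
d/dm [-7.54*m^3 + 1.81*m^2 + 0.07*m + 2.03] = -22.62*m^2 + 3.62*m + 0.07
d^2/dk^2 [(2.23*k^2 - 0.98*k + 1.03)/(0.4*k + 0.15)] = (2.22044604925031e-16*k^2 + 0.54755)/(0.064*k^3 + 0.072*k^2 + 0.027*k + 0.003375)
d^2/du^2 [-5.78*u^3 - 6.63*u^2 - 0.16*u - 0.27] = -34.68*u - 13.26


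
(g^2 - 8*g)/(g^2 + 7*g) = (g - 8)/(g + 7)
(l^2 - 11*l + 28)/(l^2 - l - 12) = (l - 7)/(l + 3)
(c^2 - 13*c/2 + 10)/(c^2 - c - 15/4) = 2*(c - 4)/(2*c + 3)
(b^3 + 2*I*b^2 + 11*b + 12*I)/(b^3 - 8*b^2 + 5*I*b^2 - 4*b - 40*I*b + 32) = (b - 3*I)/(b - 8)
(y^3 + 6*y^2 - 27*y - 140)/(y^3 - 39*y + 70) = (y + 4)/(y - 2)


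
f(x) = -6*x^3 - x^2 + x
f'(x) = -18*x^2 - 2*x + 1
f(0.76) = -2.45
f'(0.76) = -10.92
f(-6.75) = 1792.97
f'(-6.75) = -805.62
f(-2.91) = 136.47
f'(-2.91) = -145.61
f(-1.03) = 4.47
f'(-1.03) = -16.04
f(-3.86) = 326.32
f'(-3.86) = -259.47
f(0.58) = -0.93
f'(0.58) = -6.22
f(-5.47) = 946.61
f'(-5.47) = -526.64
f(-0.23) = -0.21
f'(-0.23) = 0.51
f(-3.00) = 150.00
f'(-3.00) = -155.00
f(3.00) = -168.00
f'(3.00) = -167.00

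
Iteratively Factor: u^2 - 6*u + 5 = (u - 5)*(u - 1)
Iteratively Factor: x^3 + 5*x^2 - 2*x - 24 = (x + 3)*(x^2 + 2*x - 8) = (x - 2)*(x + 3)*(x + 4)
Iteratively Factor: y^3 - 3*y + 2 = (y - 1)*(y^2 + y - 2) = (y - 1)^2*(y + 2)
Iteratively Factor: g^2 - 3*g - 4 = (g + 1)*(g - 4)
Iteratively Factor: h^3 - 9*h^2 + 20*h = (h)*(h^2 - 9*h + 20) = h*(h - 4)*(h - 5)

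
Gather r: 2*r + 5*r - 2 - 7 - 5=7*r - 14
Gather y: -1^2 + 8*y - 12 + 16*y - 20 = 24*y - 33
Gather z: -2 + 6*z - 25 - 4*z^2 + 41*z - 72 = -4*z^2 + 47*z - 99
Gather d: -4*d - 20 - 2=-4*d - 22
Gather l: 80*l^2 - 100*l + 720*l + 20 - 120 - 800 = 80*l^2 + 620*l - 900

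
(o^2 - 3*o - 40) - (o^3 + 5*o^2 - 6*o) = -o^3 - 4*o^2 + 3*o - 40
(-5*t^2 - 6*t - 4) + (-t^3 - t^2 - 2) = -t^3 - 6*t^2 - 6*t - 6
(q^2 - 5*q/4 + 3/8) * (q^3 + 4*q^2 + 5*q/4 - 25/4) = q^5 + 11*q^4/4 - 27*q^3/8 - 101*q^2/16 + 265*q/32 - 75/32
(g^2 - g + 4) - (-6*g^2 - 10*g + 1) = 7*g^2 + 9*g + 3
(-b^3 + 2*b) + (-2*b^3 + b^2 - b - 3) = -3*b^3 + b^2 + b - 3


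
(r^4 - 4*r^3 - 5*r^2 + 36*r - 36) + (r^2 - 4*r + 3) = r^4 - 4*r^3 - 4*r^2 + 32*r - 33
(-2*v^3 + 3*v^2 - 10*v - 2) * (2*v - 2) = -4*v^4 + 10*v^3 - 26*v^2 + 16*v + 4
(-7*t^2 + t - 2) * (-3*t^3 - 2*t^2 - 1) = 21*t^5 + 11*t^4 + 4*t^3 + 11*t^2 - t + 2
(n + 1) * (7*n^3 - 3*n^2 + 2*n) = 7*n^4 + 4*n^3 - n^2 + 2*n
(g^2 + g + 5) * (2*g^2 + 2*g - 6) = 2*g^4 + 4*g^3 + 6*g^2 + 4*g - 30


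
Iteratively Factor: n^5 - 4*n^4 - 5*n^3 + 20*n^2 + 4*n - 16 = (n - 1)*(n^4 - 3*n^3 - 8*n^2 + 12*n + 16) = (n - 1)*(n + 1)*(n^3 - 4*n^2 - 4*n + 16) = (n - 2)*(n - 1)*(n + 1)*(n^2 - 2*n - 8) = (n - 2)*(n - 1)*(n + 1)*(n + 2)*(n - 4)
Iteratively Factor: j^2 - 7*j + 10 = (j - 5)*(j - 2)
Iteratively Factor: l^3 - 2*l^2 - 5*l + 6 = (l - 1)*(l^2 - l - 6) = (l - 1)*(l + 2)*(l - 3)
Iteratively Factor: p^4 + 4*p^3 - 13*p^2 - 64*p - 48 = (p + 3)*(p^3 + p^2 - 16*p - 16) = (p - 4)*(p + 3)*(p^2 + 5*p + 4) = (p - 4)*(p + 3)*(p + 4)*(p + 1)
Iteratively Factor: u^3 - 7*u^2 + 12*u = (u - 4)*(u^2 - 3*u) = u*(u - 4)*(u - 3)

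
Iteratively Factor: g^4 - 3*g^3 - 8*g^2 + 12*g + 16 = (g - 2)*(g^3 - g^2 - 10*g - 8) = (g - 2)*(g + 1)*(g^2 - 2*g - 8) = (g - 2)*(g + 1)*(g + 2)*(g - 4)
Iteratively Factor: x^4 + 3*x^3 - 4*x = (x - 1)*(x^3 + 4*x^2 + 4*x) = (x - 1)*(x + 2)*(x^2 + 2*x) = (x - 1)*(x + 2)^2*(x)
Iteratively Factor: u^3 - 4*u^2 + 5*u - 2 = (u - 1)*(u^2 - 3*u + 2) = (u - 2)*(u - 1)*(u - 1)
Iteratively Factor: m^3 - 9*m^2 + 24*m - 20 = (m - 2)*(m^2 - 7*m + 10) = (m - 2)^2*(m - 5)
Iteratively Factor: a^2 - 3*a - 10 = (a + 2)*(a - 5)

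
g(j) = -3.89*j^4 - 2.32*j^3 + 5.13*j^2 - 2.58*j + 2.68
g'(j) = -15.56*j^3 - 6.96*j^2 + 10.26*j - 2.58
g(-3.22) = -276.56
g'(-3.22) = 411.71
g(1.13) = -3.37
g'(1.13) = -22.32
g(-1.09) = 9.10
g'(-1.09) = -1.88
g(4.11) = -1192.32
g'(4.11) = -1158.26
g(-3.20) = -268.41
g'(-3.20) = 403.19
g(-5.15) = -2267.48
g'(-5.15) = 1885.34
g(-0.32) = 4.07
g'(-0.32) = -6.07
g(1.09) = -2.53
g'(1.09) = -19.82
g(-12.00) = -75881.72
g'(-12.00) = 25759.74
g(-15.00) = -187905.62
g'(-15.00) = 50792.52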